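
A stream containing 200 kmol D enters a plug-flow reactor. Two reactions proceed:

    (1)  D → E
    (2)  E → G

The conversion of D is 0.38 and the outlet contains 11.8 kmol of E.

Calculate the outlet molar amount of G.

Conversion of D: D consumed = 1ξ₁ = 0.38 × 200 → ξ₁ = 76 kmol.
E balance: n_E = 0 + 1ξ₁ − 1ξ₂ = 11.8 → ξ₂ = (1·76 − 11.8)/1 = 64.2 kmol.
Outlet amounts (n = n₀ + Σ ν·ξ):
  D: 200 − 1(76) = 124
  E: 0 + 1(76) − 1(64.2) = 11.8
  G: 0 + 1(64.2) = 64.2

64.2 kmol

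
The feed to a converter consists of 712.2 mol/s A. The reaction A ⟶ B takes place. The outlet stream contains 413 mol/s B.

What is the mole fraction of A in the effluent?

For B: n = n₀ + 1ξ → 413 = 0 + 1ξ, giving ξ = 413 mol/s.
Outlet amounts (n = n₀ + ν ξ):
  A: 712.2 − 1(413) = 299.2
  B: 0 + 1(413) = 413
Total out = 712.2 mol/s; y_A = 299.2 / 712.2 = 0.4201.

0.42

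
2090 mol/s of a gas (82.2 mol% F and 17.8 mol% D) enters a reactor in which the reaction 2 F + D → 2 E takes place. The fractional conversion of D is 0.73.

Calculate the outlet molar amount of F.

D reacted = 0.73 × 372 = 271.6 mol/s; ν_D = −1, so ξ = 271.6/1 = 271.6 mol/s.
Outlet amounts (n = n₀ + ν ξ):
  F: 1718 − 2(271.6) = 1175
  D: 372 − 1(271.6) = 100.4
  E: 0 + 2(271.6) = 543.1

1170 mol/s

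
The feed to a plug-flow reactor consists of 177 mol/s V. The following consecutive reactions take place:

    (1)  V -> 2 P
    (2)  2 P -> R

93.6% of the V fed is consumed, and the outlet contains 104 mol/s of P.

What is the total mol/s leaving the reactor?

229 mol/s

Conversion of V: V consumed = 1ξ₁ = 0.936 × 177 → ξ₁ = 165.7 mol/s.
P balance: n_P = 0 + 2ξ₁ − 2ξ₂ = 104 → ξ₂ = (2·165.7 − 104)/2 = 113.7 mol/s.
Outlet amounts (n = n₀ + Σ ν·ξ):
  V: 177 − 1(165.7) = 11.33
  P: 0 + 2(165.7) − 2(113.7) = 104
  R: 0 + 1(113.7) = 113.7
Total out = 11.33 + 104 + 113.7 = 229 mol/s.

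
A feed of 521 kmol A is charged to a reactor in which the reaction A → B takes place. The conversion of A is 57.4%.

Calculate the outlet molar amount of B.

A reacted = 0.574 × 521 = 299.1 kmol; ν_A = −1, so ξ = 299.1/1 = 299.1 kmol.
Outlet amounts (n = n₀ + ν ξ):
  A: 521 − 1(299.1) = 221.9
  B: 0 + 1(299.1) = 299.1

299 kmol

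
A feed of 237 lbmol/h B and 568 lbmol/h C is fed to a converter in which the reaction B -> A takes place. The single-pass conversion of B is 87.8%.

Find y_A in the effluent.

0.258

B reacted = 0.878 × 237 = 208.1 lbmol/h; ν_B = −1, so ξ = 208.1/1 = 208.1 lbmol/h.
Outlet amounts (n = n₀ + ν ξ):
  B: 237 − 1(208.1) = 28.91
  A: 0 + 1(208.1) = 208.1
  C: 568 (inert)
Total out = 805 lbmol/h; y_A = 208.1 / 805 = 0.2585.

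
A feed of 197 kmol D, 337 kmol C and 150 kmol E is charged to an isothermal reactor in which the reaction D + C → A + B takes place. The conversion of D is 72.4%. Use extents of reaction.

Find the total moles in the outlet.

684 kmol

D reacted = 0.724 × 197 = 142.6 kmol; ν_D = −1, so ξ = 142.6/1 = 142.6 kmol.
Outlet amounts (n = n₀ + ν ξ):
  D: 197 − 1(142.6) = 54.37
  C: 337 − 1(142.6) = 194.4
  A: 0 + 1(142.6) = 142.6
  B: 0 + 1(142.6) = 142.6
  E: 150 (inert)
Total out = 54.37 + 194.4 + 142.6 + 142.6 + 150 = 684 kmol.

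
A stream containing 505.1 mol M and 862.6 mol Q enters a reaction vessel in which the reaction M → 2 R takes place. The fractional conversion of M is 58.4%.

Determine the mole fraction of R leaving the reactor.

M reacted = 0.584 × 505.1 = 295 mol; ν_M = −1, so ξ = 295/1 = 295 mol.
Outlet amounts (n = n₀ + ν ξ):
  M: 505.1 − 1(295) = 210.1
  R: 0 + 2(295) = 590
  Q: 862.6 (inert)
Total out = 1663 mol; y_R = 590 / 1663 = 0.3548.

0.355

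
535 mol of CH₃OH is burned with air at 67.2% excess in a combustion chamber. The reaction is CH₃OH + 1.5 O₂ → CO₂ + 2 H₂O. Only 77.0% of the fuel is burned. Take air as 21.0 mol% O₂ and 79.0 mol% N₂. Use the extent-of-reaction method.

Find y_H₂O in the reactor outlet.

0.116

Stoichiometric O₂ = 1.5 × 535 = 802.5 mol; O₂ fed = 802.5 × 1.672 = 1342 mol.
N₂ fed = 1342 × 79/21 = 5048 mol.
Fuel reacted = 0.77 × 535 → ξ = 411.9 mol.
Outlet (n = n₀ + ν ξ):
  CH₃OH: 535 − 1(411.9) = 123.1
  O₂: 1342 − 1.5(411.9) = 723.9
  N₂: 5048 (inert)
  CO₂: 0 + 1(411.9) = 411.9
  H₂O: 0 + 2(411.9) = 823.9
Total out = 7130 mol; y_H₂O = 823.9 / 7130 = 0.1155.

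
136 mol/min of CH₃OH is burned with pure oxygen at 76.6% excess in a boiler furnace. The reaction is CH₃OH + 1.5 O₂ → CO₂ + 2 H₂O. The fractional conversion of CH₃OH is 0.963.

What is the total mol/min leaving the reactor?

Stoichiometric O₂ = 1.5 × 136 = 204 mol/min; O₂ fed = 204 × 1.766 = 360.3 mol/min.
Fuel reacted = 0.963 × 136 → ξ = 131 mol/min.
Outlet (n = n₀ + ν ξ):
  CH₃OH: 136 − 1(131) = 5.032
  O₂: 360.3 − 1.5(131) = 163.8
  CO₂: 0 + 1(131) = 131
  H₂O: 0 + 2(131) = 261.9
Total out = 5.032 + 163.8 + 131 + 261.9 = 561.7 mol/min.

562 mol/min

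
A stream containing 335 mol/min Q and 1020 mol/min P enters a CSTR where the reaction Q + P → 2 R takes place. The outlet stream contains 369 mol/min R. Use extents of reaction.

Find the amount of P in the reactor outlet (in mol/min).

For R: n = n₀ + 2ξ → 369 = 0 + 2ξ, giving ξ = 184.5 mol/min.
Outlet amounts (n = n₀ + ν ξ):
  Q: 335 − 1(184.5) = 150.5
  P: 1020 − 1(184.5) = 835.5
  R: 0 + 2(184.5) = 369

836 mol/min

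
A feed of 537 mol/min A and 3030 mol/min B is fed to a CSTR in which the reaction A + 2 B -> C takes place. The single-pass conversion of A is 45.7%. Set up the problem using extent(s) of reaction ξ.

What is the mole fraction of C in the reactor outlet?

0.0798

A reacted = 0.457 × 537 = 245.4 mol/min; ν_A = −1, so ξ = 245.4/1 = 245.4 mol/min.
Outlet amounts (n = n₀ + ν ξ):
  A: 537 − 1(245.4) = 291.6
  B: 3030 − 2(245.4) = 2539
  C: 0 + 1(245.4) = 245.4
Total out = 3076 mol/min; y_C = 245.4 / 3076 = 0.07978.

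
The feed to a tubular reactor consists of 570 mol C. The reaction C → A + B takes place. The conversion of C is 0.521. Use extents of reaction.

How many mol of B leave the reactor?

C reacted = 0.521 × 570 = 297 mol; ν_C = −1, so ξ = 297/1 = 297 mol.
Outlet amounts (n = n₀ + ν ξ):
  C: 570 − 1(297) = 273
  A: 0 + 1(297) = 297
  B: 0 + 1(297) = 297

297 mol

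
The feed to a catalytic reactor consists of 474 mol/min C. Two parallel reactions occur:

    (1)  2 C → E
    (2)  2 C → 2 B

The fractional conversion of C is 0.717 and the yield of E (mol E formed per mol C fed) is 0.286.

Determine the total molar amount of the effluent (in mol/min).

338 mol/min

Yield of E: 1ξ₁ / 474 = 0.286 → ξ₁ = 135.6 mol/min.
Conversion of C: 2ξ₁ + 2ξ₂ = 0.717 × 474 = 339.9 → ξ₂ = 34.37 mol/min.
Outlet amounts (n = n₀ + Σ ν·ξ):
  C: 474 − 2(135.6) − 2(34.37) = 134.1
  E: 0 + 1(135.6) = 135.6
  B: 0 + 2(34.37) = 68.73
Total out = 134.1 + 135.6 + 68.73 = 338.4 mol/min.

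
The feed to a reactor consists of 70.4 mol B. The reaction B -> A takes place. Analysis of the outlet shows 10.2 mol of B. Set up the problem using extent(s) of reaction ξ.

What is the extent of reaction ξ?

For B: n = n₀ − 1ξ → 10.2 = 70.4 − 1ξ, giving ξ = 60.2 mol.
Outlet amounts (n = n₀ + ν ξ):
  B: 70.4 − 1(60.2) = 10.2
  A: 0 + 1(60.2) = 60.2

ξ = 60.2 mol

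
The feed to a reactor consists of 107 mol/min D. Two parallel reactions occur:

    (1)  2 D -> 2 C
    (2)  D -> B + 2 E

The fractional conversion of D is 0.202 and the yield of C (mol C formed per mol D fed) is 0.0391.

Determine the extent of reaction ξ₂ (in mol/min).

Yield of C: 2ξ₁ / 107 = 0.0391 → ξ₁ = 2.092 mol/min.
Conversion of D: 2ξ₁ + 1ξ₂ = 0.202 × 107 = 21.61 → ξ₂ = 17.43 mol/min.
Outlet amounts (n = n₀ + Σ ν·ξ):
  D: 107 − 2(2.092) − 1(17.43) = 85.39
  C: 0 + 2(2.092) = 4.184
  B: 0 + 1(17.43) = 17.43
  E: 0 + 2(17.43) = 34.86

ξ₂ = 17.4 mol/min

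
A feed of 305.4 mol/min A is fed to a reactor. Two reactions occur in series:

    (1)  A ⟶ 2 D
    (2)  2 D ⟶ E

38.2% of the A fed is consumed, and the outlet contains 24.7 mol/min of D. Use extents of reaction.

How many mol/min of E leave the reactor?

Conversion of A: A consumed = 1ξ₁ = 0.382 × 305.4 → ξ₁ = 116.7 mol/min.
D balance: n_D = 0 + 2ξ₁ − 2ξ₂ = 24.7 → ξ₂ = (2·116.7 − 24.7)/2 = 104.3 mol/min.
Outlet amounts (n = n₀ + Σ ν·ξ):
  A: 305.4 − 1(116.7) = 188.7
  D: 0 + 2(116.7) − 2(104.3) = 24.7
  E: 0 + 1(104.3) = 104.3

104 mol/min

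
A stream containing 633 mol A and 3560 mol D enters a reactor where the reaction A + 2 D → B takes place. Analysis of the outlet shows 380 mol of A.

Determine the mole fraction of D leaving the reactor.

For A: n = n₀ − 1ξ → 380 = 633 − 1ξ, giving ξ = 253 mol.
Outlet amounts (n = n₀ + ν ξ):
  A: 633 − 1(253) = 380
  D: 3560 − 2(253) = 3054
  B: 0 + 1(253) = 253
Total out = 3687 mol; y_D = 3054 / 3687 = 0.8283.

0.828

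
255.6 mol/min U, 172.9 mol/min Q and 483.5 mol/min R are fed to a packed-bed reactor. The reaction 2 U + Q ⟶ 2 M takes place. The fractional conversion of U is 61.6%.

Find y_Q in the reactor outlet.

0.113

U reacted = 0.616 × 255.6 = 157.4 mol/min; ν_U = −2, so ξ = 157.4/2 = 78.72 mol/min.
Outlet amounts (n = n₀ + ν ξ):
  U: 255.6 − 2(78.72) = 98.15
  Q: 172.9 − 1(78.72) = 94.18
  M: 0 + 2(78.72) = 157.4
  R: 483.5 (inert)
Total out = 833.3 mol/min; y_Q = 94.18 / 833.3 = 0.113.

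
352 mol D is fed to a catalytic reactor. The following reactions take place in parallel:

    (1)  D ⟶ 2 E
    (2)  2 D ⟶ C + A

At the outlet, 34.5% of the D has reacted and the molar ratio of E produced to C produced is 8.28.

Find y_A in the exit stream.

Conversion of D: D consumed = 0.345 × 352 = 121.4 mol = 1ξ₁ + 2ξ₂.
Selectivity: 2ξ₁ / (1ξ₂) = 8.28 → ξ₁ = 4.14 ξ₂.
Substitute: (1·4.14 + 2) ξ₂ = 121.4 → ξ₂ = 19.78 mol, ξ₁ = 81.88 mol.
Outlet amounts (n = n₀ + Σ ν·ξ):
  D: 352 − 1(81.88) − 2(19.78) = 230.6
  E: 0 + 2(81.88) = 163.8
  C: 0 + 1(19.78) = 19.78
  A: 0 + 1(19.78) = 19.78
Total out = 433.9 mol; y_A = 19.78 / 433.9 = 0.04558.

0.0456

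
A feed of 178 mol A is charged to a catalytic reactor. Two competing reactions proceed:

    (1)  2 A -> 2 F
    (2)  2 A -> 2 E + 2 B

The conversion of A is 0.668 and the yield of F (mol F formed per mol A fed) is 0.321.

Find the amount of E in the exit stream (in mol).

61.8 mol

Yield of F: 2ξ₁ / 178 = 0.321 → ξ₁ = 28.57 mol.
Conversion of A: 2ξ₁ + 2ξ₂ = 0.668 × 178 = 118.9 → ξ₂ = 30.88 mol.
Outlet amounts (n = n₀ + Σ ν·ξ):
  A: 178 − 2(28.57) − 2(30.88) = 59.1
  F: 0 + 2(28.57) = 57.14
  E: 0 + 2(30.88) = 61.77
  B: 0 + 2(30.88) = 61.77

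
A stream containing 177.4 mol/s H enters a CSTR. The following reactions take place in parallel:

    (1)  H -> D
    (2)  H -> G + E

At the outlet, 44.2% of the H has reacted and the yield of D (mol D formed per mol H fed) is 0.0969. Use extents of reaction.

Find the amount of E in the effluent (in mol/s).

Yield of D: 1ξ₁ / 177.4 = 0.0969 → ξ₁ = 17.19 mol/s.
Conversion of H: 1ξ₁ + 1ξ₂ = 0.442 × 177.4 = 78.41 → ξ₂ = 61.22 mol/s.
Outlet amounts (n = n₀ + Σ ν·ξ):
  H: 177.4 − 1(17.19) − 1(61.22) = 98.99
  D: 0 + 1(17.19) = 17.19
  G: 0 + 1(61.22) = 61.22
  E: 0 + 1(61.22) = 61.22

61.2 mol/s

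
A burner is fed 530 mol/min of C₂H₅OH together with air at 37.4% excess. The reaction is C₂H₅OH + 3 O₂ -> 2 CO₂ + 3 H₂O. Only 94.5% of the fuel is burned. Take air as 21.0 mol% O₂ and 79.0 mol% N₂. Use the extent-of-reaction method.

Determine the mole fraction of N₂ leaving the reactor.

Stoichiometric O₂ = 3 × 530 = 1590 mol/min; O₂ fed = 1590 × 1.374 = 2185 mol/min.
N₂ fed = 2185 × 79/21 = 8218 mol/min.
Fuel reacted = 0.945 × 530 → ξ = 500.8 mol/min.
Outlet (n = n₀ + ν ξ):
  C₂H₅OH: 530 − 1(500.8) = 29.15
  O₂: 2185 − 3(500.8) = 682.1
  N₂: 8218 (inert)
  CO₂: 0 + 2(500.8) = 1002
  H₂O: 0 + 3(500.8) = 1503
Total out = 11430 mol/min; y_N₂ = 8218 / 11430 = 0.7188.

0.719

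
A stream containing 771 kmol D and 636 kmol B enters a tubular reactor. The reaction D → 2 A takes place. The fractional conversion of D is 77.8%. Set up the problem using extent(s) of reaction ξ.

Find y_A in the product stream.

0.598

D reacted = 0.778 × 771 = 599.8 kmol; ν_D = −1, so ξ = 599.8/1 = 599.8 kmol.
Outlet amounts (n = n₀ + ν ξ):
  D: 771 − 1(599.8) = 171.2
  A: 0 + 2(599.8) = 1200
  B: 636 (inert)
Total out = 2007 kmol; y_A = 1200 / 2007 = 0.5978.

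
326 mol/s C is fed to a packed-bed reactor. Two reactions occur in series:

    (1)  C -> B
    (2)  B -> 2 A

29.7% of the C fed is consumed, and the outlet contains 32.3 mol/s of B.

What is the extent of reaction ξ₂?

Conversion of C: C consumed = 1ξ₁ = 0.297 × 326 → ξ₁ = 96.82 mol/s.
B balance: n_B = 0 + 1ξ₁ − 1ξ₂ = 32.3 → ξ₂ = (1·96.82 − 32.3)/1 = 64.52 mol/s.
Outlet amounts (n = n₀ + Σ ν·ξ):
  C: 326 − 1(96.82) = 229.2
  B: 0 + 1(96.82) − 1(64.52) = 32.3
  A: 0 + 2(64.52) = 129

ξ₂ = 64.5 mol/s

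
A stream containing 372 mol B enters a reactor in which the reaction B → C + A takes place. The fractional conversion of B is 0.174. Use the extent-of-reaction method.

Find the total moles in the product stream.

437 mol

B reacted = 0.174 × 372 = 64.73 mol; ν_B = −1, so ξ = 64.73/1 = 64.73 mol.
Outlet amounts (n = n₀ + ν ξ):
  B: 372 − 1(64.73) = 307.3
  C: 0 + 1(64.73) = 64.73
  A: 0 + 1(64.73) = 64.73
Total out = 307.3 + 64.73 + 64.73 = 436.7 mol.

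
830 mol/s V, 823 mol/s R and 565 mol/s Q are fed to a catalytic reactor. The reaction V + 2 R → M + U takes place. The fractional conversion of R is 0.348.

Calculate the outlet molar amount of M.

R reacted = 0.348 × 823 = 286.4 mol/s; ν_R = −2, so ξ = 286.4/2 = 143.2 mol/s.
Outlet amounts (n = n₀ + ν ξ):
  V: 830 − 1(143.2) = 686.8
  R: 823 − 2(143.2) = 536.6
  M: 0 + 1(143.2) = 143.2
  U: 0 + 1(143.2) = 143.2
  Q: 565 (inert)

143 mol/s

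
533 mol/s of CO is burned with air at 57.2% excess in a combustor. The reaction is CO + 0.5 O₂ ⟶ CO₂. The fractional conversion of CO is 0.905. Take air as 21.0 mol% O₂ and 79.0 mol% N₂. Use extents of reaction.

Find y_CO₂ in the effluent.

Stoichiometric O₂ = 0.5 × 533 = 266.5 mol/s; O₂ fed = 266.5 × 1.572 = 418.9 mol/s.
N₂ fed = 418.9 × 79/21 = 1576 mol/s.
Fuel reacted = 0.905 × 533 → ξ = 482.4 mol/s.
Outlet (n = n₀ + ν ξ):
  CO: 533 − 1(482.4) = 50.63
  O₂: 418.9 − 0.5(482.4) = 177.8
  N₂: 1576 (inert)
  CO₂: 0 + 1(482.4) = 482.4
Total out = 2287 mol/s; y_CO₂ = 482.4 / 2287 = 0.2109.

0.211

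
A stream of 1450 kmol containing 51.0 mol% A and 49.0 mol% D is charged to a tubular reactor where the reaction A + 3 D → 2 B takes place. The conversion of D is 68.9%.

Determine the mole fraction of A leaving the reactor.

D reacted = 0.689 × 710.5 = 489.5 kmol; ν_D = −3, so ξ = 489.5/3 = 163.2 kmol.
Outlet amounts (n = n₀ + ν ξ):
  A: 739.5 − 1(163.2) = 576.3
  D: 710.5 − 3(163.2) = 221
  B: 0 + 2(163.2) = 326.4
Total out = 1124 kmol; y_A = 576.3 / 1124 = 0.5129.

0.513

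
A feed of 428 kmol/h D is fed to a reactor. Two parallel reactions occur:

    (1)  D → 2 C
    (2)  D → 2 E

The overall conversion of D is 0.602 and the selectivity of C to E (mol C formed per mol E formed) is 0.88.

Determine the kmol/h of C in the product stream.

Conversion of D: D consumed = 0.602 × 428 = 257.7 kmol/h = 1ξ₁ + 1ξ₂.
Selectivity: 2ξ₁ / (2ξ₂) = 0.88 → ξ₁ = 0.88 ξ₂.
Substitute: (1·0.88 + 1) ξ₂ = 257.7 → ξ₂ = 137.1 kmol/h, ξ₁ = 120.6 kmol/h.
Outlet amounts (n = n₀ + Σ ν·ξ):
  D: 428 − 1(120.6) − 1(137.1) = 170.3
  C: 0 + 2(120.6) = 241.2
  E: 0 + 2(137.1) = 274.1

241 kmol/h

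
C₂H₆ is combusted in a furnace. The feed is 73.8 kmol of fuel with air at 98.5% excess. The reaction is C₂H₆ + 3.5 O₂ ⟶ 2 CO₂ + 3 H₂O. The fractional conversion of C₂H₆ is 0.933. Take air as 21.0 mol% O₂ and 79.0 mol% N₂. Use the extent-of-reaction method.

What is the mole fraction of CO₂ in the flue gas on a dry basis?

Stoichiometric O₂ = 3.5 × 73.8 = 258.3 kmol; O₂ fed = 258.3 × 1.985 = 512.7 kmol.
N₂ fed = 512.7 × 79/21 = 1929 kmol.
Fuel reacted = 0.933 × 73.8 → ξ = 68.86 kmol.
Outlet (n = n₀ + ν ξ):
  C₂H₆: 73.8 − 1(68.86) = 4.945
  O₂: 512.7 − 3.5(68.86) = 271.7
  N₂: 1929 (inert)
  CO₂: 0 + 2(68.86) = 137.7
  H₂O: 0 + 3(68.86) = 206.6
Dry total = 2343 kmol; y_CO₂ (dry) = 137.7 / 2343 = 0.05877.

0.0588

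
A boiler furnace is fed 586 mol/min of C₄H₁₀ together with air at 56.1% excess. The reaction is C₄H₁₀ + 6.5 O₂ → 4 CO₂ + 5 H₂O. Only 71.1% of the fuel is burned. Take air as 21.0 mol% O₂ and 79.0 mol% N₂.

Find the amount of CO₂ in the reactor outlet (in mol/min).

Stoichiometric O₂ = 6.5 × 586 = 3809 mol/min; O₂ fed = 3809 × 1.561 = 5946 mol/min.
N₂ fed = 5946 × 79/21 = 22370 mol/min.
Fuel reacted = 0.711 × 586 → ξ = 416.6 mol/min.
Outlet (n = n₀ + ν ξ):
  C₄H₁₀: 586 − 1(416.6) = 169.4
  O₂: 5946 − 6.5(416.6) = 3238
  N₂: 22370 (inert)
  CO₂: 0 + 4(416.6) = 1667
  H₂O: 0 + 5(416.6) = 2083

1670 mol/min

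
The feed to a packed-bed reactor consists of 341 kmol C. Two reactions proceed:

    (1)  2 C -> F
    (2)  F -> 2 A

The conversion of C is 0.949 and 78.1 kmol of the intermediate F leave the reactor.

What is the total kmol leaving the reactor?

263 kmol

Conversion of C: C consumed = 2ξ₁ = 0.949 × 341 → ξ₁ = 161.8 kmol.
F balance: n_F = 0 + 1ξ₁ − 1ξ₂ = 78.1 → ξ₂ = (1·161.8 − 78.1)/1 = 83.7 kmol.
Outlet amounts (n = n₀ + Σ ν·ξ):
  C: 341 − 2(161.8) = 17.39
  F: 0 + 1(161.8) − 1(83.7) = 78.1
  A: 0 + 2(83.7) = 167.4
Total out = 17.39 + 78.1 + 167.4 = 262.9 kmol.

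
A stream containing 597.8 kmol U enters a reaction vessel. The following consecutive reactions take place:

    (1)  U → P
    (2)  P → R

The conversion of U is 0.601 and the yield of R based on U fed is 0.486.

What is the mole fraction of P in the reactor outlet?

0.115

Conversion of U: U consumed = 1ξ₁ = 0.601 × 597.8 → ξ₁ = 359.3 kmol.
Yield of R: 1ξ₂ / 597.8 = 0.486 → ξ₂ = 290.5 kmol.
Outlet amounts (n = n₀ + Σ ν·ξ):
  U: 597.8 − 1(359.3) = 238.5
  P: 0 + 1(359.3) − 1(290.5) = 68.75
  R: 0 + 1(290.5) = 290.5
Total out = 597.8 kmol; y_P = 68.75 / 597.8 = 0.115.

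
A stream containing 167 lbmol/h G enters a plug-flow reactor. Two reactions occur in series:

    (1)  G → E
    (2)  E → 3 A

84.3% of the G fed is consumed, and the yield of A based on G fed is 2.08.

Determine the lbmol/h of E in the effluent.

Conversion of G: G consumed = 1ξ₁ = 0.843 × 167 → ξ₁ = 140.8 lbmol/h.
Yield of A: 3ξ₂ / 167 = 2.08 → ξ₂ = 115.8 lbmol/h.
Outlet amounts (n = n₀ + Σ ν·ξ):
  G: 167 − 1(140.8) = 26.22
  E: 0 + 1(140.8) − 1(115.8) = 24.99
  A: 0 + 3(115.8) = 347.4

25 lbmol/h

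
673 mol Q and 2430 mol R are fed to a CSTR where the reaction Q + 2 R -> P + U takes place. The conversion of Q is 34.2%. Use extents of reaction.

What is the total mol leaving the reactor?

2870 mol

Q reacted = 0.342 × 673 = 230.2 mol; ν_Q = −1, so ξ = 230.2/1 = 230.2 mol.
Outlet amounts (n = n₀ + ν ξ):
  Q: 673 − 1(230.2) = 442.8
  R: 2430 − 2(230.2) = 1970
  P: 0 + 1(230.2) = 230.2
  U: 0 + 1(230.2) = 230.2
Total out = 442.8 + 1970 + 230.2 + 230.2 = 2873 mol.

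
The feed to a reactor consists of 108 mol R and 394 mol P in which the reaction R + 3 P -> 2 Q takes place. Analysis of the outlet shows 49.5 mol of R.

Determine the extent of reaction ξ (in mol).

For R: n = n₀ − 1ξ → 49.5 = 108 − 1ξ, giving ξ = 58.5 mol.
Outlet amounts (n = n₀ + ν ξ):
  R: 108 − 1(58.5) = 49.5
  P: 394 − 3(58.5) = 218.5
  Q: 0 + 2(58.5) = 117

ξ = 58.5 mol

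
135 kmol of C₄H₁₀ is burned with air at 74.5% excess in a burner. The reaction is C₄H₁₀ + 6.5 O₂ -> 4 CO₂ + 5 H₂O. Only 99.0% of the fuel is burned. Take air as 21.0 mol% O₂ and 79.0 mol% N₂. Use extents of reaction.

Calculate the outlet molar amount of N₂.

Stoichiometric O₂ = 6.5 × 135 = 877.5 kmol; O₂ fed = 877.5 × 1.745 = 1531 kmol.
N₂ fed = 1531 × 79/21 = 5760 kmol.
Fuel reacted = 0.99 × 135 → ξ = 133.7 kmol.
Outlet (n = n₀ + ν ξ):
  C₄H₁₀: 135 − 1(133.7) = 1.35
  O₂: 1531 − 6.5(133.7) = 662.5
  N₂: 5760 (inert)
  CO₂: 0 + 4(133.7) = 534.6
  H₂O: 0 + 5(133.7) = 668.2

5760 kmol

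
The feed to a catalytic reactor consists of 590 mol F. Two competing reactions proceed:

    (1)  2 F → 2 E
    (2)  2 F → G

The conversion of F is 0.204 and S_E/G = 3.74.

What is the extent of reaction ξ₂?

Conversion of F: F consumed = 0.204 × 590 = 120.4 mol = 2ξ₁ + 2ξ₂.
Selectivity: 2ξ₁ / (1ξ₂) = 3.74 → ξ₁ = 1.87 ξ₂.
Substitute: (2·1.87 + 2) ξ₂ = 120.4 → ξ₂ = 20.97 mol, ξ₁ = 39.21 mol.
Outlet amounts (n = n₀ + Σ ν·ξ):
  F: 590 − 2(39.21) − 2(20.97) = 469.6
  E: 0 + 2(39.21) = 78.42
  G: 0 + 1(20.97) = 20.97

ξ₂ = 21 mol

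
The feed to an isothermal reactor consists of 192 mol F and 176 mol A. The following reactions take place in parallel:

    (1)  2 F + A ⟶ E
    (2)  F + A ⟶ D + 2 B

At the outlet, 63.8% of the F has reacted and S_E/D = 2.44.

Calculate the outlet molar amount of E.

50.8 mol

Conversion of F: F consumed = 0.638 × 192 = 122.5 mol = 2ξ₁ + 1ξ₂.
Selectivity: 1ξ₁ / (1ξ₂) = 2.44 → ξ₁ = 2.44 ξ₂.
Substitute: (2·2.44 + 1) ξ₂ = 122.5 → ξ₂ = 20.83 mol, ξ₁ = 50.83 mol.
Outlet amounts (n = n₀ + Σ ν·ξ):
  F: 192 − 2(50.83) − 1(20.83) = 69.5
  A: 176 − 1(50.83) − 1(20.83) = 104.3
  E: 0 + 1(50.83) = 50.83
  D: 0 + 1(20.83) = 20.83
  B: 0 + 2(20.83) = 41.67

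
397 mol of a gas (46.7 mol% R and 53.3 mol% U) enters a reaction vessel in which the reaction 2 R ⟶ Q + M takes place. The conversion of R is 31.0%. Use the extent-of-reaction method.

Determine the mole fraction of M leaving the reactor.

R reacted = 0.31 × 185.4 = 57.47 mol; ν_R = −2, so ξ = 57.47/2 = 28.74 mol.
Outlet amounts (n = n₀ + ν ξ):
  R: 185.4 − 2(28.74) = 127.9
  Q: 0 + 1(28.74) = 28.74
  M: 0 + 1(28.74) = 28.74
  U: 211.6 (inert)
Total out = 397 mol; y_M = 28.74 / 397 = 0.07238.

0.0724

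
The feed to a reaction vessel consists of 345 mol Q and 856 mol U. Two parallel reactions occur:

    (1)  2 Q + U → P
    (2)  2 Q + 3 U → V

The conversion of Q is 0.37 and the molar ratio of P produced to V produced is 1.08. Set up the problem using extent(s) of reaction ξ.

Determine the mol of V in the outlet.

30.7 mol

Conversion of Q: Q consumed = 0.37 × 345 = 127.6 mol = 2ξ₁ + 2ξ₂.
Selectivity: 1ξ₁ / (1ξ₂) = 1.08 → ξ₁ = 1.08 ξ₂.
Substitute: (2·1.08 + 2) ξ₂ = 127.6 → ξ₂ = 30.69 mol, ξ₁ = 33.14 mol.
Outlet amounts (n = n₀ + Σ ν·ξ):
  Q: 345 − 2(33.14) − 2(30.69) = 217.4
  U: 856 − 1(33.14) − 3(30.69) = 730.8
  P: 0 + 1(33.14) = 33.14
  V: 0 + 1(30.69) = 30.69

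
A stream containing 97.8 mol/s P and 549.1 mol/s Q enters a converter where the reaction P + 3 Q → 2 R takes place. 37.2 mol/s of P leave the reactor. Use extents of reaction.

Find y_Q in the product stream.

For P: n = n₀ − 1ξ → 37.2 = 97.8 − 1ξ, giving ξ = 60.6 mol/s.
Outlet amounts (n = n₀ + ν ξ):
  P: 97.8 − 1(60.6) = 37.2
  Q: 549.1 − 3(60.6) = 367.3
  R: 0 + 2(60.6) = 121.2
Total out = 525.7 mol/s; y_Q = 367.3 / 525.7 = 0.6987.

0.699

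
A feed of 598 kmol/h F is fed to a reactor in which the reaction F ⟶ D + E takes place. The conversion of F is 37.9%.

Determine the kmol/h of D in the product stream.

227 kmol/h

F reacted = 0.379 × 598 = 226.6 kmol/h; ν_F = −1, so ξ = 226.6/1 = 226.6 kmol/h.
Outlet amounts (n = n₀ + ν ξ):
  F: 598 − 1(226.6) = 371.4
  D: 0 + 1(226.6) = 226.6
  E: 0 + 1(226.6) = 226.6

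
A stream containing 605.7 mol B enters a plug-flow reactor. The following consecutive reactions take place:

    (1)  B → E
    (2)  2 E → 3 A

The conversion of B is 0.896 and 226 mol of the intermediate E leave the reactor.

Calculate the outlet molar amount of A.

475 mol

Conversion of B: B consumed = 1ξ₁ = 0.896 × 605.7 → ξ₁ = 542.7 mol.
E balance: n_E = 0 + 1ξ₁ − 2ξ₂ = 226 → ξ₂ = (1·542.7 − 226)/2 = 158.4 mol.
Outlet amounts (n = n₀ + Σ ν·ξ):
  B: 605.7 − 1(542.7) = 62.99
  E: 0 + 1(542.7) − 2(158.4) = 226
  A: 0 + 3(158.4) = 475.1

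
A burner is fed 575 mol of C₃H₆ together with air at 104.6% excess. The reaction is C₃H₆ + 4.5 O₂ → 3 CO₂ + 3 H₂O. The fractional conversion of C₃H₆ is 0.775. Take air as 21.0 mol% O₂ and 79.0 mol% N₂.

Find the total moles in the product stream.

Stoichiometric O₂ = 4.5 × 575 = 2588 mol; O₂ fed = 2588 × 2.046 = 5294 mol.
N₂ fed = 5294 × 79/21 = 19920 mol.
Fuel reacted = 0.775 × 575 → ξ = 445.6 mol.
Outlet (n = n₀ + ν ξ):
  C₃H₆: 575 − 1(445.6) = 129.4
  O₂: 5294 − 4.5(445.6) = 3289
  N₂: 19920 (inert)
  CO₂: 0 + 3(445.6) = 1337
  H₂O: 0 + 3(445.6) = 1337
Total out = 129.4 + 3289 + 19920 + 1337 + 1337 = 26010 mol.

26000 mol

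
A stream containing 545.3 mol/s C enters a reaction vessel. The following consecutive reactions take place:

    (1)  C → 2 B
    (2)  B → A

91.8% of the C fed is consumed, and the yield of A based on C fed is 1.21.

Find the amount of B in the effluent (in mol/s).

Conversion of C: C consumed = 1ξ₁ = 0.918 × 545.3 → ξ₁ = 500.6 mol/s.
Yield of A: 1ξ₂ / 545.3 = 1.21 → ξ₂ = 659.8 mol/s.
Outlet amounts (n = n₀ + Σ ν·ξ):
  C: 545.3 − 1(500.6) = 44.71
  B: 0 + 2(500.6) − 1(659.8) = 341.4
  A: 0 + 1(659.8) = 659.8

341 mol/s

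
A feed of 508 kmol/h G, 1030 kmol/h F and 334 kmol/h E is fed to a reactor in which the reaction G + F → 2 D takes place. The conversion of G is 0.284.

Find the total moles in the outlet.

G reacted = 0.284 × 508 = 144.3 kmol/h; ν_G = −1, so ξ = 144.3/1 = 144.3 kmol/h.
Outlet amounts (n = n₀ + ν ξ):
  G: 508 − 1(144.3) = 363.7
  F: 1030 − 1(144.3) = 885.7
  D: 0 + 2(144.3) = 288.5
  E: 334 (inert)
Total out = 363.7 + 885.7 + 288.5 + 334 = 1872 kmol/h.

1870 kmol/h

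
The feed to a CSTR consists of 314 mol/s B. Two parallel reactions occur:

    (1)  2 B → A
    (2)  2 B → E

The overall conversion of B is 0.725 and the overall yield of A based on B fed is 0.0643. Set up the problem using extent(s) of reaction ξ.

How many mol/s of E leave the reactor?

Yield of A: 1ξ₁ / 314 = 0.0643 → ξ₁ = 20.19 mol/s.
Conversion of B: 2ξ₁ + 2ξ₂ = 0.725 × 314 = 227.7 → ξ₂ = 93.63 mol/s.
Outlet amounts (n = n₀ + Σ ν·ξ):
  B: 314 − 2(20.19) − 2(93.63) = 86.35
  A: 0 + 1(20.19) = 20.19
  E: 0 + 1(93.63) = 93.63

93.6 mol/s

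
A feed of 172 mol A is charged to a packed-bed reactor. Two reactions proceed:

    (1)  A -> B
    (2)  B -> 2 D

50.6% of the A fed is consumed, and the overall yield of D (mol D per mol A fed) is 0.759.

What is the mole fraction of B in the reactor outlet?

0.0917

Conversion of A: A consumed = 1ξ₁ = 0.506 × 172 → ξ₁ = 87.03 mol.
Yield of D: 2ξ₂ / 172 = 0.759 → ξ₂ = 65.27 mol.
Outlet amounts (n = n₀ + Σ ν·ξ):
  A: 172 − 1(87.03) = 84.97
  B: 0 + 1(87.03) − 1(65.27) = 21.76
  D: 0 + 2(65.27) = 130.5
Total out = 237.3 mol; y_B = 21.76 / 237.3 = 0.0917.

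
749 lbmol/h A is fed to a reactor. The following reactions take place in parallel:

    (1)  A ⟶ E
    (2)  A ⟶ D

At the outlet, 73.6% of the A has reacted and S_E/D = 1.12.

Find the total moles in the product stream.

749 lbmol/h

Conversion of A: A consumed = 0.736 × 749 = 551.3 lbmol/h = 1ξ₁ + 1ξ₂.
Selectivity: 1ξ₁ / (1ξ₂) = 1.12 → ξ₁ = 1.12 ξ₂.
Substitute: (1·1.12 + 1) ξ₂ = 551.3 → ξ₂ = 260 lbmol/h, ξ₁ = 291.2 lbmol/h.
Outlet amounts (n = n₀ + Σ ν·ξ):
  A: 749 − 1(291.2) − 1(260) = 197.7
  E: 0 + 1(291.2) = 291.2
  D: 0 + 1(260) = 260
Total out = 197.7 + 291.2 + 260 = 749 lbmol/h.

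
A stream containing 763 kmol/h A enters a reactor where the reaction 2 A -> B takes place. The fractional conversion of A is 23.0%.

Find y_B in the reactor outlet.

0.13

A reacted = 0.23 × 763 = 175.5 kmol/h; ν_A = −2, so ξ = 175.5/2 = 87.75 kmol/h.
Outlet amounts (n = n₀ + ν ξ):
  A: 763 − 2(87.75) = 587.5
  B: 0 + 1(87.75) = 87.75
Total out = 675.3 kmol/h; y_B = 87.75 / 675.3 = 0.1299.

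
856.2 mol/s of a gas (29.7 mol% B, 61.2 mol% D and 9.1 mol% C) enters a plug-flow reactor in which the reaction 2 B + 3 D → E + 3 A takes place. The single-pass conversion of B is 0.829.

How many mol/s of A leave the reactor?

B reacted = 0.829 × 254.3 = 210.8 mol/s; ν_B = −2, so ξ = 210.8/2 = 105.4 mol/s.
Outlet amounts (n = n₀ + ν ξ):
  B: 254.3 − 2(105.4) = 43.48
  D: 524 − 3(105.4) = 207.8
  E: 0 + 1(105.4) = 105.4
  A: 0 + 3(105.4) = 316.2
  C: 77.91 (inert)

316 mol/s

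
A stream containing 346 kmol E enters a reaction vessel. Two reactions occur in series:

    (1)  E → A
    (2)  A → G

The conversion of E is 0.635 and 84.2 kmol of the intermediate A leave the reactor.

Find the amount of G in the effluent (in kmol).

136 kmol

Conversion of E: E consumed = 1ξ₁ = 0.635 × 346 → ξ₁ = 219.7 kmol.
A balance: n_A = 0 + 1ξ₁ − 1ξ₂ = 84.2 → ξ₂ = (1·219.7 − 84.2)/1 = 135.5 kmol.
Outlet amounts (n = n₀ + Σ ν·ξ):
  E: 346 − 1(219.7) = 126.3
  A: 0 + 1(219.7) − 1(135.5) = 84.2
  G: 0 + 1(135.5) = 135.5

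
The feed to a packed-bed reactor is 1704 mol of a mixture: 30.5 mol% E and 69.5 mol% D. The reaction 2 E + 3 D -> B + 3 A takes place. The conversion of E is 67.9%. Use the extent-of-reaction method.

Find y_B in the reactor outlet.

0.116

E reacted = 0.679 × 519.7 = 352.9 mol; ν_E = −2, so ξ = 352.9/2 = 176.4 mol.
Outlet amounts (n = n₀ + ν ξ):
  E: 519.7 − 2(176.4) = 166.8
  D: 1184 − 3(176.4) = 654.9
  B: 0 + 1(176.4) = 176.4
  A: 0 + 3(176.4) = 529.3
Total out = 1528 mol; y_B = 176.4 / 1528 = 0.1155.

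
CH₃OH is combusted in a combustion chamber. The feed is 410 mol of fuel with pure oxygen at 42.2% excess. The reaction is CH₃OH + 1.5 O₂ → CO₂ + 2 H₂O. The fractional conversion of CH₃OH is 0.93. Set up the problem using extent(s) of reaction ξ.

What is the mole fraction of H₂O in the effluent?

0.517

Stoichiometric O₂ = 1.5 × 410 = 615 mol; O₂ fed = 615 × 1.422 = 874.5 mol.
Fuel reacted = 0.93 × 410 → ξ = 381.3 mol.
Outlet (n = n₀ + ν ξ):
  CH₃OH: 410 − 1(381.3) = 28.7
  O₂: 874.5 − 1.5(381.3) = 302.6
  CO₂: 0 + 1(381.3) = 381.3
  H₂O: 0 + 2(381.3) = 762.6
Total out = 1475 mol; y_H₂O = 762.6 / 1475 = 0.517.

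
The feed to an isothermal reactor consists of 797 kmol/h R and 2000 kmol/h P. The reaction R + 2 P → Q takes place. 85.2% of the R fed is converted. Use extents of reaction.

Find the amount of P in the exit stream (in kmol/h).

642 kmol/h

R reacted = 0.852 × 797 = 679 kmol/h; ν_R = −1, so ξ = 679/1 = 679 kmol/h.
Outlet amounts (n = n₀ + ν ξ):
  R: 797 − 1(679) = 118
  P: 2000 − 2(679) = 641.9
  Q: 0 + 1(679) = 679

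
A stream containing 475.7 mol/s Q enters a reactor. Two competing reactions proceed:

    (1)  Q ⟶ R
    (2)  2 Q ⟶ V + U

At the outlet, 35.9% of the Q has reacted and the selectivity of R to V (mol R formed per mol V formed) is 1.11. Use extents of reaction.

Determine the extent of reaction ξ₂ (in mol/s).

ξ₂ = 54.9 mol/s

Conversion of Q: Q consumed = 0.359 × 475.7 = 170.8 mol/s = 1ξ₁ + 2ξ₂.
Selectivity: 1ξ₁ / (1ξ₂) = 1.11 → ξ₁ = 1.11 ξ₂.
Substitute: (1·1.11 + 2) ξ₂ = 170.8 → ξ₂ = 54.91 mol/s, ξ₁ = 60.95 mol/s.
Outlet amounts (n = n₀ + Σ ν·ξ):
  Q: 475.7 − 1(60.95) − 2(54.91) = 304.9
  R: 0 + 1(60.95) = 60.95
  V: 0 + 1(54.91) = 54.91
  U: 0 + 1(54.91) = 54.91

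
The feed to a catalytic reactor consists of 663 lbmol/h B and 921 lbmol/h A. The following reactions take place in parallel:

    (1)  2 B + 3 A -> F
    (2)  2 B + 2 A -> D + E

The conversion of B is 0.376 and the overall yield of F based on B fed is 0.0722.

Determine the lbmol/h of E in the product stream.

Yield of F: 1ξ₁ / 663 = 0.0722 → ξ₁ = 47.87 lbmol/h.
Conversion of B: 2ξ₁ + 2ξ₂ = 0.376 × 663 = 249.3 → ξ₂ = 76.78 lbmol/h.
Outlet amounts (n = n₀ + Σ ν·ξ):
  B: 663 − 2(47.87) − 2(76.78) = 413.7
  A: 921 − 3(47.87) − 2(76.78) = 623.8
  F: 0 + 1(47.87) = 47.87
  D: 0 + 1(76.78) = 76.78
  E: 0 + 1(76.78) = 76.78

76.8 lbmol/h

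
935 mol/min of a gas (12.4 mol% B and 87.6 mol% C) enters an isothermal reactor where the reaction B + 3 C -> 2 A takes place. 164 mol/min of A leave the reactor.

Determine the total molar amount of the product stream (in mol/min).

For A: n = n₀ + 2ξ → 164 = 0 + 2ξ, giving ξ = 82 mol/min.
Outlet amounts (n = n₀ + ν ξ):
  B: 115.9 − 1(82) = 33.94
  C: 819.1 − 3(82) = 573.1
  A: 0 + 2(82) = 164
Total out = 33.94 + 573.1 + 164 = 771 mol/min.

771 mol/min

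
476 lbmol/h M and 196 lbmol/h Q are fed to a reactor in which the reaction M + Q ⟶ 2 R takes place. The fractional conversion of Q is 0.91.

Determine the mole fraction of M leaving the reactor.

0.443

Q reacted = 0.91 × 196 = 178.4 lbmol/h; ν_Q = −1, so ξ = 178.4/1 = 178.4 lbmol/h.
Outlet amounts (n = n₀ + ν ξ):
  M: 476 − 1(178.4) = 297.6
  Q: 196 − 1(178.4) = 17.64
  R: 0 + 2(178.4) = 356.7
Total out = 672 lbmol/h; y_M = 297.6 / 672 = 0.4429.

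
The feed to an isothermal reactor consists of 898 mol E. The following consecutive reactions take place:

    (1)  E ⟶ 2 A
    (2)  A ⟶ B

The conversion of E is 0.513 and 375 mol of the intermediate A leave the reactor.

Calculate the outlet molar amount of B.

Conversion of E: E consumed = 1ξ₁ = 0.513 × 898 → ξ₁ = 460.7 mol.
A balance: n_A = 0 + 2ξ₁ − 1ξ₂ = 375 → ξ₂ = (2·460.7 − 375)/1 = 546.3 mol.
Outlet amounts (n = n₀ + Σ ν·ξ):
  E: 898 − 1(460.7) = 437.3
  A: 0 + 2(460.7) − 1(546.3) = 375
  B: 0 + 1(546.3) = 546.3

546 mol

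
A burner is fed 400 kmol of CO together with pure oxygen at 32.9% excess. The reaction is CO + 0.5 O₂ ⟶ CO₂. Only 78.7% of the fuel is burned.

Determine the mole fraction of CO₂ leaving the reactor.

0.619

Stoichiometric O₂ = 0.5 × 400 = 200 kmol; O₂ fed = 200 × 1.329 = 265.8 kmol.
Fuel reacted = 0.787 × 400 → ξ = 314.8 kmol.
Outlet (n = n₀ + ν ξ):
  CO: 400 − 1(314.8) = 85.2
  O₂: 265.8 − 0.5(314.8) = 108.4
  CO₂: 0 + 1(314.8) = 314.8
Total out = 508.4 kmol; y_CO₂ = 314.8 / 508.4 = 0.6192.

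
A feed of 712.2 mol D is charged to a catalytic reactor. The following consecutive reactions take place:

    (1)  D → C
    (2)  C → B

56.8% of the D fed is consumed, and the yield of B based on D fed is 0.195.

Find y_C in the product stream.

0.373

Conversion of D: D consumed = 1ξ₁ = 0.568 × 712.2 → ξ₁ = 404.5 mol.
Yield of B: 1ξ₂ / 712.2 = 0.195 → ξ₂ = 138.9 mol.
Outlet amounts (n = n₀ + Σ ν·ξ):
  D: 712.2 − 1(404.5) = 307.7
  C: 0 + 1(404.5) − 1(138.9) = 265.7
  B: 0 + 1(138.9) = 138.9
Total out = 712.2 mol; y_C = 265.7 / 712.2 = 0.373.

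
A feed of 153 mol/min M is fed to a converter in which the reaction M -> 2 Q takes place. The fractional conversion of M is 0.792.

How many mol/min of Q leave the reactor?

242 mol/min

M reacted = 0.792 × 153 = 121.2 mol/min; ν_M = −1, so ξ = 121.2/1 = 121.2 mol/min.
Outlet amounts (n = n₀ + ν ξ):
  M: 153 − 1(121.2) = 31.82
  Q: 0 + 2(121.2) = 242.4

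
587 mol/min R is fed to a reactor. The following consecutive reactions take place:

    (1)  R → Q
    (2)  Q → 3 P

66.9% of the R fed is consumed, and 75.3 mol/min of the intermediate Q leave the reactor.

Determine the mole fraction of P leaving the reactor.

Conversion of R: R consumed = 1ξ₁ = 0.669 × 587 → ξ₁ = 392.7 mol/min.
Q balance: n_Q = 0 + 1ξ₁ − 1ξ₂ = 75.3 → ξ₂ = (1·392.7 − 75.3)/1 = 317.4 mol/min.
Outlet amounts (n = n₀ + Σ ν·ξ):
  R: 587 − 1(392.7) = 194.3
  Q: 0 + 1(392.7) − 1(317.4) = 75.3
  P: 0 + 3(317.4) = 952.2
Total out = 1222 mol/min; y_P = 952.2 / 1222 = 0.7793.

0.779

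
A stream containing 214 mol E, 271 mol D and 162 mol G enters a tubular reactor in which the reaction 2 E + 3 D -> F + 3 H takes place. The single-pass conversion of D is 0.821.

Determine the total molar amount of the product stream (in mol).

D reacted = 0.821 × 271 = 222.5 mol; ν_D = −3, so ξ = 222.5/3 = 74.16 mol.
Outlet amounts (n = n₀ + ν ξ):
  E: 214 − 2(74.16) = 65.67
  D: 271 − 3(74.16) = 48.51
  F: 0 + 1(74.16) = 74.16
  H: 0 + 3(74.16) = 222.5
  G: 162 (inert)
Total out = 65.67 + 48.51 + 74.16 + 222.5 + 162 = 572.8 mol.

573 mol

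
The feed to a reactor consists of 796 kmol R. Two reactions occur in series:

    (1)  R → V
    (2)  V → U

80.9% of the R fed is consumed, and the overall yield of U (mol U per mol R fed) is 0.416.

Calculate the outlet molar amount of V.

313 kmol

Conversion of R: R consumed = 1ξ₁ = 0.809 × 796 → ξ₁ = 644 kmol.
Yield of U: 1ξ₂ / 796 = 0.416 → ξ₂ = 331.1 kmol.
Outlet amounts (n = n₀ + Σ ν·ξ):
  R: 796 − 1(644) = 152
  V: 0 + 1(644) − 1(331.1) = 312.8
  U: 0 + 1(331.1) = 331.1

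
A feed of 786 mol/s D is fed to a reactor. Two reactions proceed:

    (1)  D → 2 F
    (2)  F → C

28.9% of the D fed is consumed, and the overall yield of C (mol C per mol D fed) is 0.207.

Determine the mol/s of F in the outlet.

Conversion of D: D consumed = 1ξ₁ = 0.289 × 786 → ξ₁ = 227.2 mol/s.
Yield of C: 1ξ₂ / 786 = 0.207 → ξ₂ = 162.7 mol/s.
Outlet amounts (n = n₀ + Σ ν·ξ):
  D: 786 − 1(227.2) = 558.8
  F: 0 + 2(227.2) − 1(162.7) = 291.6
  C: 0 + 1(162.7) = 162.7

292 mol/s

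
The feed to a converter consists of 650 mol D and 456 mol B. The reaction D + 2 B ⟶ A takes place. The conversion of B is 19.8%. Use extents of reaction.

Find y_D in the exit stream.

0.595

B reacted = 0.198 × 456 = 90.29 mol; ν_B = −2, so ξ = 90.29/2 = 45.14 mol.
Outlet amounts (n = n₀ + ν ξ):
  D: 650 − 1(45.14) = 604.9
  B: 456 − 2(45.14) = 365.7
  A: 0 + 1(45.14) = 45.14
Total out = 1016 mol; y_D = 604.9 / 1016 = 0.5955.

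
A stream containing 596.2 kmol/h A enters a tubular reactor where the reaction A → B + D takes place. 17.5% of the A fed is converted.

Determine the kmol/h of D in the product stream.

104 kmol/h

A reacted = 0.175 × 596.2 = 104.3 kmol/h; ν_A = −1, so ξ = 104.3/1 = 104.3 kmol/h.
Outlet amounts (n = n₀ + ν ξ):
  A: 596.2 − 1(104.3) = 491.9
  B: 0 + 1(104.3) = 104.3
  D: 0 + 1(104.3) = 104.3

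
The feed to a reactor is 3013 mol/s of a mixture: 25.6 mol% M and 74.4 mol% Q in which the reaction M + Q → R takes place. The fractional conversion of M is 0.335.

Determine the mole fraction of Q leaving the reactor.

M reacted = 0.335 × 771.3 = 258.4 mol/s; ν_M = −1, so ξ = 258.4/1 = 258.4 mol/s.
Outlet amounts (n = n₀ + ν ξ):
  M: 771.3 − 1(258.4) = 512.9
  Q: 2242 − 1(258.4) = 1983
  R: 0 + 1(258.4) = 258.4
Total out = 2755 mol/s; y_Q = 1983 / 2755 = 0.72.

0.72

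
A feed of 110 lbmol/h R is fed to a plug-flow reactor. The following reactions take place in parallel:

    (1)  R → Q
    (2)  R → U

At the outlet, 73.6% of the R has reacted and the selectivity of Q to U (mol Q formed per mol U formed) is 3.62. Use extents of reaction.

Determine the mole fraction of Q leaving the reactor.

Conversion of R: R consumed = 0.736 × 110 = 80.96 lbmol/h = 1ξ₁ + 1ξ₂.
Selectivity: 1ξ₁ / (1ξ₂) = 3.62 → ξ₁ = 3.62 ξ₂.
Substitute: (1·3.62 + 1) ξ₂ = 80.96 → ξ₂ = 17.52 lbmol/h, ξ₁ = 63.44 lbmol/h.
Outlet amounts (n = n₀ + Σ ν·ξ):
  R: 110 − 1(63.44) − 1(17.52) = 29.04
  Q: 0 + 1(63.44) = 63.44
  U: 0 + 1(17.52) = 17.52
Total out = 110 lbmol/h; y_Q = 63.44 / 110 = 0.5767.

0.577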